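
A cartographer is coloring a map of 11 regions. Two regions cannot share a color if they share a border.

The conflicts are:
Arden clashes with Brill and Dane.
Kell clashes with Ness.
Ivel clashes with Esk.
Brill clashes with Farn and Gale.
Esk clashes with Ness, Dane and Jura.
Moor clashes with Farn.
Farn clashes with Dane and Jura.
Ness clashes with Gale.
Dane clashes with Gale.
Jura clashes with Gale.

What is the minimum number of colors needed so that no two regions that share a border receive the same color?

Dane and Gale conflict, so at least 2 colors are needed.
2 colors suffice: color 1 → {Arden, Kell, Esk, Farn, Gale}; color 2 → {Ivel, Brill, Moor, Ness, Dane, Jura}. Each listed conflict is separated.

2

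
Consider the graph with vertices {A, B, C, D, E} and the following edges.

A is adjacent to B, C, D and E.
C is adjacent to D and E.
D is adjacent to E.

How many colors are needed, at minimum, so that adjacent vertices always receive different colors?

A, C, D, E are pairwise adjacent (a clique of size 4), so at least 4 colors are needed.
4 colors suffice: color 1 → {A}; color 2 → {B, C}; color 3 → {E}; color 4 → {D}. No two adjacent vertices share a color.

4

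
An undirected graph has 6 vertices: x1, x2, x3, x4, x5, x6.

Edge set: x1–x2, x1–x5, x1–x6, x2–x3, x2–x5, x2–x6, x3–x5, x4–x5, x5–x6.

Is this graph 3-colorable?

x1, x2, x5, x6 are mutually adjacent (a clique of size 4), so at least 4 colors are needed.
So 3 colors are not enough.

No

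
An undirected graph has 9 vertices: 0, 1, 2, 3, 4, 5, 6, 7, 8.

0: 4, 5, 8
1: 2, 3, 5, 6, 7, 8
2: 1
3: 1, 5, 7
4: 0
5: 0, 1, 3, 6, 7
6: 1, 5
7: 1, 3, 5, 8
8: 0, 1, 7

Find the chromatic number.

1, 3, 5, 7 form a clique, so at least 4 colors are needed.
4 colors suffice: 0=a, 1=a, 2=b, 3=d, 4=b, 5=b, 6=c, 7=c, 8=b. No two adjacent vertices share a color.

4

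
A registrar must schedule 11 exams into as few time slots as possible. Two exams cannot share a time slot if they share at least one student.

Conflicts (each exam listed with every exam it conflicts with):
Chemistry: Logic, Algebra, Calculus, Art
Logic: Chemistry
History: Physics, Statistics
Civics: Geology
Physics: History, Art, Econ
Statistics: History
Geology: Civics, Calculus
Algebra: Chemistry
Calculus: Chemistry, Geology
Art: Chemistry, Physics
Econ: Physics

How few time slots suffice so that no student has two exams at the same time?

Geology and Calculus conflict, so at least 2 time slots are needed.
2 time slots suffice: Chemistry=1, Logic=2, History=2, Civics=2, Physics=1, Statistics=1, Geology=1, Algebra=2, Calculus=2, Art=2, Econ=2. Each listed conflict is separated.

2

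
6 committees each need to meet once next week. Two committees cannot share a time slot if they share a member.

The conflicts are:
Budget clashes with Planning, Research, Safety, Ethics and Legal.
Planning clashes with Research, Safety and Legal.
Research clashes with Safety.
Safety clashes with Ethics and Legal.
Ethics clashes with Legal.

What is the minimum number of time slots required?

Budget, Planning, Safety, Legal are mutually in conflict, so at least 4 time slots are needed.
4 time slots suffice: time slot 1 → {Safety}; time slot 2 → {Budget}; time slot 3 → {Research, Legal}; time slot 4 → {Planning, Ethics}. Each listed conflict is separated.

4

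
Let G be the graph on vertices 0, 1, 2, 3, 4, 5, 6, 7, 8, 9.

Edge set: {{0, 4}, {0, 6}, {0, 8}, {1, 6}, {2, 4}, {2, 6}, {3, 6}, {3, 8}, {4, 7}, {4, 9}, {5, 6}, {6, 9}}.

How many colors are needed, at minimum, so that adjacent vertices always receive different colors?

2

2 and 4 are adjacent, so at least 2 colors are needed.
2 colors suffice: color a → {4, 6, 8}; color b → {0, 1, 2, 3, 5, 7, 9}. Every edge joins two different colors.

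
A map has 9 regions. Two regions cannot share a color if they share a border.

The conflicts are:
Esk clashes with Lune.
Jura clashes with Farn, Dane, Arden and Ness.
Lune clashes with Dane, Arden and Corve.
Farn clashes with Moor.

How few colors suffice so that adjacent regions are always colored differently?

Farn and Moor conflict, so at least 2 colors are needed.
A valid assignment using 2 colors: Esk=2, Jura=1, Lune=1, Farn=2, Dane=2, Arden=2, Moor=1, Ness=2, Corve=2. Each listed conflict is separated.

2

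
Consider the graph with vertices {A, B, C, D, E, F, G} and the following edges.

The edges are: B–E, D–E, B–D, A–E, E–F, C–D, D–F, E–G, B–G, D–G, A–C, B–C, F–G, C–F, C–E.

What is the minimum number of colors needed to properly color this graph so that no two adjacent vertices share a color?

4

C, D, E, F form a clique, so at least 4 colors are needed.
4 colors suffice: color 1 → {E}; color 2 → {A, D}; color 3 → {C, G}; color 4 → {B, F}. No two adjacent vertices share a color.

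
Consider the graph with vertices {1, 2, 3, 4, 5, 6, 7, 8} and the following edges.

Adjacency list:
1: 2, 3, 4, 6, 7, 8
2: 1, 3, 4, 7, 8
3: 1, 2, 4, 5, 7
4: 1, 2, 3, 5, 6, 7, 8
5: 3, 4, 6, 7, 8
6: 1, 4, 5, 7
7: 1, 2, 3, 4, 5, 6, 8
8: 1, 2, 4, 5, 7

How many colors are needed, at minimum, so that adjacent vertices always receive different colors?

1, 2, 3, 4, 7 form a clique, so at least 5 colors are needed.
5 colors suffice: color a → {4}; color b → {7}; color c → {1, 5}; color d → {3, 6, 8}; color e → {2}. Every edge joins two different colors.

5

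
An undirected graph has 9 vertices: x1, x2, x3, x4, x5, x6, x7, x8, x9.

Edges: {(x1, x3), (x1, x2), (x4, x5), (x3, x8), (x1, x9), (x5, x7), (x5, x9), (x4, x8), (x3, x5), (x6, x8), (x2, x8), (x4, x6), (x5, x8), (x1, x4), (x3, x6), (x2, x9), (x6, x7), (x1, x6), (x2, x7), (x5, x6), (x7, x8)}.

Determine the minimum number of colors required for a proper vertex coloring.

4

x3, x5, x6, x8 are mutually adjacent (a clique of size 4), so at least 4 colors are needed.
4 colors suffice: x1=1, x2=2, x3=4, x4=4, x5=1, x6=2, x7=4, x8=3, x9=3. Every edge joins two different colors.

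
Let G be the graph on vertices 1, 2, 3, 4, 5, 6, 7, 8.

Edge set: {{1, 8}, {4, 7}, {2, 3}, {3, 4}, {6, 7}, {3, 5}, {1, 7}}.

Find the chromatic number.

2

3 and 4 are adjacent, so at least 2 colors are needed.
One proper 2-coloring: 1=b, 2=b, 3=a, 4=b, 5=b, 6=b, 7=a, 8=a. Each edge has distinct colors on its endpoints.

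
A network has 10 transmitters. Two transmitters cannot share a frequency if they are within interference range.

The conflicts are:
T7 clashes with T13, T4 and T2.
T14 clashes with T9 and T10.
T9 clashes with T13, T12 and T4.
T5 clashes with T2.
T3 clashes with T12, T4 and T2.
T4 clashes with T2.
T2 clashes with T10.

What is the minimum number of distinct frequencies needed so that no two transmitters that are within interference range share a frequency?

3

T3, T4, T2 pairwise conflict, so at least 3 frequencies are needed.
3 frequencies suffice: T7=3, T14=3, T9=1, T13=2, T5=2, T3=3, T12=2, T4=2, T2=1, T10=2. No two conflicting transmitters share a frequency.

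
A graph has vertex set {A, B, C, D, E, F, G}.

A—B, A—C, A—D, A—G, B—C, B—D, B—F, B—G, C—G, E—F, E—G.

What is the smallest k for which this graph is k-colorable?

4

A, B, C, G are mutually adjacent (a clique of size 4), so at least 4 colors are needed.
4 colors suffice: color red → {B, E}; color blue → {D, F, G}; color green → {A}; color yellow → {C}. No two adjacent vertices share a color.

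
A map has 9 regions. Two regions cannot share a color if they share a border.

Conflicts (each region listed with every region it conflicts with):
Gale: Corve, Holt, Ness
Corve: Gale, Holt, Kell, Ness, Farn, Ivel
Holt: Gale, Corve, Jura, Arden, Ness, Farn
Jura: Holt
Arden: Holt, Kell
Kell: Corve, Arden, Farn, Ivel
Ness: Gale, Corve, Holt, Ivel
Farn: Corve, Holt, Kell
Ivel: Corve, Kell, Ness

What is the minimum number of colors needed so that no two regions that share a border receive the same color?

Gale, Corve, Holt, Ness pairwise conflict, so at least 4 colors are needed.
4 colors suffice: Gale=4, Corve=2, Holt=1, Jura=2, Arden=2, Kell=1, Ness=3, Farn=3, Ivel=4. No two conflicting regions share a color.

4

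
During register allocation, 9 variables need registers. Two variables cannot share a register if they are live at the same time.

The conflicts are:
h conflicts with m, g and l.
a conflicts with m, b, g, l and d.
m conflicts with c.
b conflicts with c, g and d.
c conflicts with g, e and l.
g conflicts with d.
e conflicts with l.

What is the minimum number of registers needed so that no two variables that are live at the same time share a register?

4

a, b, g, d pairwise conflict, so at least 4 registers are needed.
4 registers suffice: register 1 → {h, a, c}; register 2 → {m, g, l}; register 3 → {b, e}; register 4 → {d}. No two conflicting variables share a register.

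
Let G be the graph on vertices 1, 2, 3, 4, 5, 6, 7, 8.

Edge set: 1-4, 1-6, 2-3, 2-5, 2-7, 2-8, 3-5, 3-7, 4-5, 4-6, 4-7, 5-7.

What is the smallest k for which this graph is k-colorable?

4

2, 3, 5, 7 are mutually adjacent (a clique of size 4), so at least 4 colors are needed.
4 colors suffice: color a → {2, 4}; color b → {6, 7, 8}; color c → {1, 5}; color d → {3}. Each edge has distinct colors on its endpoints.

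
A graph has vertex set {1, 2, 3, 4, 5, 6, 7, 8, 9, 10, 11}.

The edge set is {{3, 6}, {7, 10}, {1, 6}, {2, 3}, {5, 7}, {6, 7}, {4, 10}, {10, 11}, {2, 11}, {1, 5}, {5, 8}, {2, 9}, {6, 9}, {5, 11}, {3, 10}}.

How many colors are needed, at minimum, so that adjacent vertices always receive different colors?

4 and 10 are adjacent, so at least 2 colors are needed.
2 colors suffice: 1=b, 2=a, 3=b, 4=b, 5=a, 6=a, 7=b, 8=b, 9=b, 10=a, 11=b. Each edge has distinct colors on its endpoints.

2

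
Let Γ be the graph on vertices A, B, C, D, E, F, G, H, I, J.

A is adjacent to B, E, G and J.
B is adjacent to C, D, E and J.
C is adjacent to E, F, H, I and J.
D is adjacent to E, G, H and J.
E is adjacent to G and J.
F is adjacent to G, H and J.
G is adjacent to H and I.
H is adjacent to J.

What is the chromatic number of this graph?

A, B, E, J are mutually adjacent (a clique of size 4), so at least 4 colors are needed.
4 colors suffice: color 1 → {G, J}; color 2 → {E, H, I}; color 3 → {A, C, D}; color 4 → {B, F}. No two adjacent vertices share a color.

4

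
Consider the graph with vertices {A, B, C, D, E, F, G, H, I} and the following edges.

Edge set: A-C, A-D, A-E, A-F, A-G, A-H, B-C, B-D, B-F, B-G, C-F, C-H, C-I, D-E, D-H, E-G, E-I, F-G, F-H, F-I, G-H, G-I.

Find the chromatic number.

4

A, C, F, H form a clique, so at least 4 colors are needed.
A valid assignment using 4 colors: A=2, B=2, C=3, D=1, E=4, F=1, G=3, H=4, I=2. Every edge joins two different colors.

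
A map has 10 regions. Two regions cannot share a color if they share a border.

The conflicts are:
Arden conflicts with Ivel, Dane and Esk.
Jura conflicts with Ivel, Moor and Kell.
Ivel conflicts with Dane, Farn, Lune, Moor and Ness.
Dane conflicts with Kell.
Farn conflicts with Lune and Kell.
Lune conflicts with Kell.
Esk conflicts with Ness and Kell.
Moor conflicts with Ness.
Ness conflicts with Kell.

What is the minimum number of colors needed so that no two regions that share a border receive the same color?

Jura, Ivel, Moor are mutually in conflict, so at least 3 colors are needed.
3 colors suffice: Arden=2, Jura=2, Ivel=1, Dane=3, Farn=3, Lune=2, Esk=3, Moor=3, Ness=2, Kell=1. No two conflicting regions share a color.

3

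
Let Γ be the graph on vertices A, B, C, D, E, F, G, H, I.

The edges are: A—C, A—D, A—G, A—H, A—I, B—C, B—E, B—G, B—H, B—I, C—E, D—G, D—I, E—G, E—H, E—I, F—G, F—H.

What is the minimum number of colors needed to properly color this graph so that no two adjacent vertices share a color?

B, E, H form a triangle, so at least 3 colors are needed.
One proper 3-coloring: A=red, B=red, C=green, D=blue, E=blue, F=red, G=green, H=green, I=green. No two adjacent vertices share a color.

3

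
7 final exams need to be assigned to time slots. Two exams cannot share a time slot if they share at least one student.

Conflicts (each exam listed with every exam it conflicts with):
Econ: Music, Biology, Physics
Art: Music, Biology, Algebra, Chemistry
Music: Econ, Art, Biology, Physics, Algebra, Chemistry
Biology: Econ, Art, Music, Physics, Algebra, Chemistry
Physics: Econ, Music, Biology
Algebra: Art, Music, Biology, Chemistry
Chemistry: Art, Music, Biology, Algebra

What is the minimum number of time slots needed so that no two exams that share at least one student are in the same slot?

Art, Music, Biology, Algebra, Chemistry all conflict with each other, so at least 5 time slots are needed.
Using 5 time slots: Econ=3, Art=5, Music=2, Biology=1, Physics=4, Algebra=4, Chemistry=3. Each listed conflict is separated.

5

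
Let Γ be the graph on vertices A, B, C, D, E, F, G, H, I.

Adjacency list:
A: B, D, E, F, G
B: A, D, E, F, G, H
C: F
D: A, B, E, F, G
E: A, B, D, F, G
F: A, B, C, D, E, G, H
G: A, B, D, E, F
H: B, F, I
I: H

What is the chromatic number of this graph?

A, B, D, E, F, G are mutually adjacent (a clique of size 6), so at least 6 colors are needed.
6 colors suffice: color 1 → {F, I}; color 2 → {B, C}; color 3 → {G, H}; color 4 → {D}; color 5 → {A}; color 6 → {E}. Every edge joins two different colors.

6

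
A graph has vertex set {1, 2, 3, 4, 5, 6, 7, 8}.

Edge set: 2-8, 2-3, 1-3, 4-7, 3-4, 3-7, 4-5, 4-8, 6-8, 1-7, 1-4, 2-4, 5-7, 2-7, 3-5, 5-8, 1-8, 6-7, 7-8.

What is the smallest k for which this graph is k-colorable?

4

2, 3, 4, 7 form a clique, so at least 4 colors are needed.
4 colors suffice: color a → {7}; color b → {3, 8}; color c → {4, 6}; color d → {1, 2, 5}. No two adjacent vertices share a color.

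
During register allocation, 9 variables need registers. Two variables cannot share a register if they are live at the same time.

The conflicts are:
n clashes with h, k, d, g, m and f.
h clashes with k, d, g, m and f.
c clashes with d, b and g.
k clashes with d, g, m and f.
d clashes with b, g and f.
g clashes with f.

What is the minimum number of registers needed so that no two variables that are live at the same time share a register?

n, h, k, d, g, f pairwise conflict, so at least 6 registers are needed.
6 registers suffice: n=2, h=4, c=2, k=5, d=1, b=3, g=3, m=1, f=6. No two conflicting variables share a register.

6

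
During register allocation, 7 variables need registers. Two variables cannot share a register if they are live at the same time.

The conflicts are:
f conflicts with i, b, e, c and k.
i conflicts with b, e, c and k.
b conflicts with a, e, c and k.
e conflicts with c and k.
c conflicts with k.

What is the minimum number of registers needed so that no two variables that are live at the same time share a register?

f, i, b, e, c, k pairwise conflict, so at least 6 registers are needed.
Using 6 registers: f=2, i=5, b=1, a=2, e=6, c=3, k=4. Each listed conflict is separated.

6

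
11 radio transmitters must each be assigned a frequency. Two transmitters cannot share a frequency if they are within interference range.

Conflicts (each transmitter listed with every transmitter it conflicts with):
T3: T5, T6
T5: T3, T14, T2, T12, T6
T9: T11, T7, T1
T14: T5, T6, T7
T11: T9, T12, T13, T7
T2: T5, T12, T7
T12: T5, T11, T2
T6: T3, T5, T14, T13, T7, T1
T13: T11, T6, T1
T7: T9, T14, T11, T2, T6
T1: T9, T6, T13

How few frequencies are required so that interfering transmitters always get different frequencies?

3

T6, T13, T1 pairwise conflict, so at least 3 frequencies are needed.
3 frequencies suffice: frequency 1 → {T11, T2, T6}; frequency 2 → {T5, T7, T1}; frequency 3 → {T3, T9, T14, T12, T13}. Every pair that conflicts lands in different frequencies.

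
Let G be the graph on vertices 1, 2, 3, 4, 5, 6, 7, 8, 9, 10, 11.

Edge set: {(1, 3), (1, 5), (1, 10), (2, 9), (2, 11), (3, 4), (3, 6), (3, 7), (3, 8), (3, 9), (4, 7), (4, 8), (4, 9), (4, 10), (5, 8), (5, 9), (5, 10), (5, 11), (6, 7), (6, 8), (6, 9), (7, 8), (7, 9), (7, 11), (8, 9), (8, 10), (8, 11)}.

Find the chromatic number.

5

3, 4, 7, 8, 9 form a clique, so at least 5 colors are needed.
A valid assignment using 5 colors: 1=a, 2=a, 3=d, 4=e, 5=c, 6=e, 7=c, 8=a, 9=b, 10=b, 11=b. Each edge has distinct colors on its endpoints.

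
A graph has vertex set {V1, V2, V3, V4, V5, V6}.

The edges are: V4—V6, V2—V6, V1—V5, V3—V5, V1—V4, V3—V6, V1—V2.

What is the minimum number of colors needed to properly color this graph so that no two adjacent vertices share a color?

The cycle V3-V6-V2-V1-V5-V3 has odd length 5, so it cannot be 2-colored; at least 3 colors are needed.
3 colors suffice: color 1 → {V1, V6}; color 2 → {V2, V3, V4}; color 3 → {V5}. Every edge joins two different colors.

3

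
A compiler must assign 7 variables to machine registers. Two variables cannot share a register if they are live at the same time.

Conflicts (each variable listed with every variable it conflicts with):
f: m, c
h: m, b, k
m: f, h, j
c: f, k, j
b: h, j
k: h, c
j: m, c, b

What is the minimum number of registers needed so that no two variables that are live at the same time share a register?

The cycle h-m-f-c-k-h has odd length 5, so it cannot be 2-colored; at least 3 registers are needed.
3 registers suffice: register 1 → {m, c, b}; register 2 → {f, h, j}; register 3 → {k}. Every pair that conflicts lands in different registers.

3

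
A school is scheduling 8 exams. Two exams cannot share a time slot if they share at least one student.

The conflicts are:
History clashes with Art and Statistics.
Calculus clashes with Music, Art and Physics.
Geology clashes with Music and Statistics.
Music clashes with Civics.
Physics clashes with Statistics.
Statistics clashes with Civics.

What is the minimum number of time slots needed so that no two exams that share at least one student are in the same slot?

3

The cycle Physics-Statistics-Civics-Music-Calculus-Physics has odd length 5, so it cannot be 2-colored; at least 3 time slots are needed.
3 time slots suffice: time slot 1 → {Music, Art, Statistics}; time slot 2 → {History, Calculus, Geology, Civics}; time slot 3 → {Physics}. Each listed conflict is separated.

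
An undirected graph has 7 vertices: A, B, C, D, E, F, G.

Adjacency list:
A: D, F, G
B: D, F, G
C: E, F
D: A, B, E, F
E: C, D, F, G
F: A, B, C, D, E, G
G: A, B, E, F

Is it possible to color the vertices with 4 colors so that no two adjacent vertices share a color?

The chromatic number is 3. C, E, F are mutually adjacent, so at least 3 colors are needed.
One proper 3-coloring: A=green, B=green, C=blue, D=blue, E=green, F=red, G=blue.
Since 4 ≥ 3, a proper 4-coloring certainly exists.

Yes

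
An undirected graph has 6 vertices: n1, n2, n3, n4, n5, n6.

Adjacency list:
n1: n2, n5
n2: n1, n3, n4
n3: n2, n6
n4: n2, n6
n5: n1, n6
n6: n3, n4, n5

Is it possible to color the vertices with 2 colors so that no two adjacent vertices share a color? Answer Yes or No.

The cycle n3-n2-n1-n5-n6-n3 has odd length 5, so it cannot be 2-colored; at least 3 colors are needed.
So 2 colors are not enough.

No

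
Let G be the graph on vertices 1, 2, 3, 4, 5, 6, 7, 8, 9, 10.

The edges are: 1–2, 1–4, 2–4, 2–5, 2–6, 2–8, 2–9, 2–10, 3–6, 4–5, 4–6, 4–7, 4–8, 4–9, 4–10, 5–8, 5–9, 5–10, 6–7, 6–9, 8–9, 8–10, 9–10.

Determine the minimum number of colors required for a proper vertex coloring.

2, 4, 5, 8, 9, 10 are mutually adjacent (a clique of size 6), so at least 6 colors are needed.
6 colors suffice: 1=c, 2=b, 3=a, 4=a, 5=e, 6=d, 7=b, 8=d, 9=c, 10=f. No two adjacent vertices share a color.

6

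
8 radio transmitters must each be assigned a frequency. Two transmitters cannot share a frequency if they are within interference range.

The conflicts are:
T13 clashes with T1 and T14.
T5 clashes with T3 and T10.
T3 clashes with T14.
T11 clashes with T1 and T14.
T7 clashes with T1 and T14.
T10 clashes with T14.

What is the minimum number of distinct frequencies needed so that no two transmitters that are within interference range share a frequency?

2

T5 and T10 conflict, so at least 2 frequencies are needed.
2 frequencies suffice: frequency 1 → {T5, T1, T14}; frequency 2 → {T13, T3, T11, T7, T10}. Each listed conflict is separated.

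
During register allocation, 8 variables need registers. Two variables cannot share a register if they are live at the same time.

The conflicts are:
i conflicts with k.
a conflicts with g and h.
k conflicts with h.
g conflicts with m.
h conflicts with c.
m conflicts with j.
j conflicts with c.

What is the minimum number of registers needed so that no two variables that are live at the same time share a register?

2

m and j conflict, so at least 2 registers are needed.
2 registers suffice: i=1, a=2, k=2, g=1, h=1, m=2, j=1, c=2. No two conflicting variables share a register.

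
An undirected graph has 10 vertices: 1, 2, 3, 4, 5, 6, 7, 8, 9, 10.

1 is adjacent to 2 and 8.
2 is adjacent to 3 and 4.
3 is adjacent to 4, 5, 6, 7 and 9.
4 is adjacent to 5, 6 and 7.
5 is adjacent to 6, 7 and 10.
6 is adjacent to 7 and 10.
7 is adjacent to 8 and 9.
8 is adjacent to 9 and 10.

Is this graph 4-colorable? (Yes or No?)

3, 4, 5, 6, 7 form a clique, so at least 5 colors are needed.
So 4 colors are not enough.

No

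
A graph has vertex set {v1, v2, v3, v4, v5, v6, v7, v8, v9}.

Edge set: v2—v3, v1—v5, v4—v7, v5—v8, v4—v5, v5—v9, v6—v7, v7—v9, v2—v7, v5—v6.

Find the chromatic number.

v5 and v8 are adjacent, so at least 2 colors are needed.
A valid assignment using 2 colors: v1=B, v2=B, v3=R, v4=B, v5=R, v6=B, v7=R, v8=B, v9=B. Every edge joins two different colors.

2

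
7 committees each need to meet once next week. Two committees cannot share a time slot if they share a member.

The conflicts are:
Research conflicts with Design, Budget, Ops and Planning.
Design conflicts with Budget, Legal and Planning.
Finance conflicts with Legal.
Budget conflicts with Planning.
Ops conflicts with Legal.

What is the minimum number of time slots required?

Research, Design, Budget, Planning all conflict with each other, so at least 4 time slots are needed.
4 time slots suffice: Research=1, Design=2, Finance=2, Budget=4, Ops=2, Legal=1, Planning=3. No two conflicting committees share a time slot.

4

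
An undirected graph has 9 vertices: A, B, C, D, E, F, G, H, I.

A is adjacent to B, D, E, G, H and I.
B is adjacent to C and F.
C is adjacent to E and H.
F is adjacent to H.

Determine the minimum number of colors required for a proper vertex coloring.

2

B and F are adjacent, so at least 2 colors are needed.
2 colors suffice: color 1 → {A, C, F}; color 2 → {B, D, E, G, H, I}. Every edge joins two different colors.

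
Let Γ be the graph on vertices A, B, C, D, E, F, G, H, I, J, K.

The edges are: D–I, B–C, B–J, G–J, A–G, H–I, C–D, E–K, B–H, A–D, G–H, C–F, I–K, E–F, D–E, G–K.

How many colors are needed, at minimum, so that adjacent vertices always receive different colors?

The cycle I-H-B-C-D-I has odd length 5, so it cannot be 2-colored; at least 3 colors are needed.
One proper 3-coloring: A=blue, B=red, C=blue, D=red, E=blue, F=red, G=red, H=green, I=blue, J=blue, K=green. Each edge has distinct colors on its endpoints.

3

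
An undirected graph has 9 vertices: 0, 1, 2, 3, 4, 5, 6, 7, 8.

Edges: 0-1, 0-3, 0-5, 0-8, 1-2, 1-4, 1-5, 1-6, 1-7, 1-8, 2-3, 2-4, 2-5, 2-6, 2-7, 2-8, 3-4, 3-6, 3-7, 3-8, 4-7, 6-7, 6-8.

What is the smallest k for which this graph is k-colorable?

4

2, 3, 4, 7 form a clique, so at least 4 colors are needed.
4 colors suffice: 0=a, 1=b, 2=a, 3=b, 4=d, 5=c, 6=d, 7=c, 8=c. Each edge has distinct colors on its endpoints.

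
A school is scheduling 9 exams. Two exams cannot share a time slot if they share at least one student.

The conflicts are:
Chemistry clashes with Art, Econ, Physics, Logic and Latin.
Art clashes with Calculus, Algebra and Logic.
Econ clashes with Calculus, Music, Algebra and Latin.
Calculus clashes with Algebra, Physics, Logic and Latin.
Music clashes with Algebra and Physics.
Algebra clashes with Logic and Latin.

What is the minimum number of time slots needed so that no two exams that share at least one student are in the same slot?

4

Econ, Calculus, Algebra, Latin pairwise conflict, so at least 4 time slots are needed.
A valid assignment using 4 time slots: Chemistry=1, Art=4, Econ=3, Calculus=1, Music=1, Algebra=2, Physics=2, Logic=3, Latin=4. Each listed conflict is separated.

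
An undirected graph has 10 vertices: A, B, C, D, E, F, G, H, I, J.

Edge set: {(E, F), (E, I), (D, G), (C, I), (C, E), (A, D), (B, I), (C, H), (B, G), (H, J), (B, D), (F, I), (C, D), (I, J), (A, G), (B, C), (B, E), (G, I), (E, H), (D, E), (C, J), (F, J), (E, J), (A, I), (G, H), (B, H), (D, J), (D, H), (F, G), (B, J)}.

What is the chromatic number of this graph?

B, C, D, E, H, J are mutually adjacent (a clique of size 6), so at least 6 colors are needed.
6 colors suffice: color 1 → {D, I}; color 2 → {G, J}; color 3 → {A, E}; color 4 → {B, F}; color 5 → {C}; color 6 → {H}. Every edge joins two different colors.

6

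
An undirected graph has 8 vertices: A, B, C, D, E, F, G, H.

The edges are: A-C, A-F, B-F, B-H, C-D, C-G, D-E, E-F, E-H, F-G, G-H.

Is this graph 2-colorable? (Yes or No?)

The cycle H-E-D-C-G-H has odd length 5, so it cannot be 2-colored; at least 3 colors are needed.
So 2 colors are not enough.

No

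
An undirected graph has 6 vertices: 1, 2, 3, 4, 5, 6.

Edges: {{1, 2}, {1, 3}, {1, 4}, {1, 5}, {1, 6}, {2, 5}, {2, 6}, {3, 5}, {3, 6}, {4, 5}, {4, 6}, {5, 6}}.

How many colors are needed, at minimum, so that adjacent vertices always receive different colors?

4

1, 4, 5, 6 form a clique, so at least 4 colors are needed.
4 colors suffice: 1=red, 2=yellow, 3=yellow, 4=yellow, 5=green, 6=blue. Each edge has distinct colors on its endpoints.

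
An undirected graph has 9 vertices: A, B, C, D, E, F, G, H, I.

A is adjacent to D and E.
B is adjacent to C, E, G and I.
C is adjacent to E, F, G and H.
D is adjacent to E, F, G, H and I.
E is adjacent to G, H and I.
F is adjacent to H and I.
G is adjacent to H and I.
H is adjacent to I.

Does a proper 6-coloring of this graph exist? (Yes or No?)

The chromatic number is 5. D, E, G, H, I are pairwise adjacent (a clique of size 5), so at least 5 colors are needed.
5 colors suffice: color 1 → {E, F}; color 2 → {C, D}; color 3 → {A, G}; color 4 → {B, H}; color 5 → {I}.
Since 6 ≥ 5, a proper 6-coloring certainly exists.

Yes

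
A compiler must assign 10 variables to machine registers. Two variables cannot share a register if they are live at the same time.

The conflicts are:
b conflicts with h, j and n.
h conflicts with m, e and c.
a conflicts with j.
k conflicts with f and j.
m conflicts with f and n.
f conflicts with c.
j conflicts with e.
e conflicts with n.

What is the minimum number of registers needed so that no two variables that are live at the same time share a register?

2

b and n conflict, so at least 2 registers are needed.
A valid assignment using 2 registers: b=2, h=1, a=2, k=2, m=2, f=1, j=1, e=2, n=1, c=2. No two conflicting variables share a register.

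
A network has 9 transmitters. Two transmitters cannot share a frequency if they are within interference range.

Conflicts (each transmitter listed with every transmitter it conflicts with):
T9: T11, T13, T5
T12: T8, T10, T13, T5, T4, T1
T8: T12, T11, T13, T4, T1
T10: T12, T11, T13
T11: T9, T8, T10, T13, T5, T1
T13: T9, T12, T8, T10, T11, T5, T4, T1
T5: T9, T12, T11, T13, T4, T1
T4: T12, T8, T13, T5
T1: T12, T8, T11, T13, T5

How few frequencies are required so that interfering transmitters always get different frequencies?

4

T9, T11, T13, T5 are mutually in conflict, so at least 4 frequencies are needed.
Using 4 frequencies: T9=4, T12=2, T8=3, T10=3, T11=2, T13=1, T5=3, T4=4, T1=4. Every pair that conflicts lands in different frequencies.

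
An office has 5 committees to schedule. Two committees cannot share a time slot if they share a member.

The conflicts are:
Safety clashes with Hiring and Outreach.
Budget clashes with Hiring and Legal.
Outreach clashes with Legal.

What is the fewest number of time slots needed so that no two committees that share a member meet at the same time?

The cycle Outreach-Legal-Budget-Hiring-Safety-Outreach has odd length 5, so it cannot be 2-colored; at least 3 time slots are needed.
Using 3 time slots: Safety=2, Budget=1, Hiring=3, Outreach=1, Legal=2. No two conflicting committees share a time slot.

3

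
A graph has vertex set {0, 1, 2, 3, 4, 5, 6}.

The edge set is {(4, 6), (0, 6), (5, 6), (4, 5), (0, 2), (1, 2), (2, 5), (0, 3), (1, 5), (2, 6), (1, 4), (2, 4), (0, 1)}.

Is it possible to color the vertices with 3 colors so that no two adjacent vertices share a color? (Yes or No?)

2, 4, 5, 6 are pairwise adjacent (a clique of size 4), so at least 4 colors are needed.
So 3 colors are not enough.

No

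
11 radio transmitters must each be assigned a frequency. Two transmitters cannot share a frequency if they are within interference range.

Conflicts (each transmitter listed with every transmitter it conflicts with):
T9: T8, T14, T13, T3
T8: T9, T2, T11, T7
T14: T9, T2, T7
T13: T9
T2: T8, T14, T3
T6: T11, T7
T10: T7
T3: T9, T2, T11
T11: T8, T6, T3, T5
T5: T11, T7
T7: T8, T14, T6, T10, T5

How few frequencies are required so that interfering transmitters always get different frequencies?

2

T10 and T7 conflict, so at least 2 frequencies are needed.
2 frequencies suffice: frequency 1 → {T9, T2, T11, T7}; frequency 2 → {T8, T14, T13, T6, T10, T3, T5}. Every pair that conflicts lands in different frequencies.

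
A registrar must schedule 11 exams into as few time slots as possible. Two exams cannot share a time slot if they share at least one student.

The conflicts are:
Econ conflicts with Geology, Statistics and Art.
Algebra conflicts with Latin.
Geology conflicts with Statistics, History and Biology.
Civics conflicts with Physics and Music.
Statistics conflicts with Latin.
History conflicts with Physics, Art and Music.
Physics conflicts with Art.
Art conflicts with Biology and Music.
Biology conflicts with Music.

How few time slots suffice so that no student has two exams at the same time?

History, Art, Music pairwise conflict, so at least 3 time slots are needed.
Using 3 time slots: Econ=2, Algebra=2, Geology=1, Civics=1, Statistics=3, History=3, Physics=2, Art=1, Biology=3, Music=2, Latin=1. Every pair that conflicts lands in different time slots.

3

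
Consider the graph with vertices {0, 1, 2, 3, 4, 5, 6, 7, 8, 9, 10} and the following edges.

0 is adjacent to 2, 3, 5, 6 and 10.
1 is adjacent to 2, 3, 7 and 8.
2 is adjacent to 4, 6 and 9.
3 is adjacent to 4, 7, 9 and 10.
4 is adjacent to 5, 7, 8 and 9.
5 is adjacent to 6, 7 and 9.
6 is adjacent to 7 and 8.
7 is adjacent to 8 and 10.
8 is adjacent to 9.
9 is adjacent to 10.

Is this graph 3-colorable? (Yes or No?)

The chromatic number is 3. 3, 4, 9 form a triangle, so at least 3 colors are needed.
3 colors suffice: 0=red, 1=blue, 2=green, 3=green, 4=blue, 5=green, 6=blue, 7=red, 8=green, 9=red, 10=blue.
That is already a proper 3-coloring.

Yes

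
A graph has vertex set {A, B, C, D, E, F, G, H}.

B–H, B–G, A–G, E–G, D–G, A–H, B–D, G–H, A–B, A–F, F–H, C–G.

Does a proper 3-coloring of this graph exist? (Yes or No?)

No

A, B, G, H form a clique, so at least 4 colors are needed.
So 3 colors are not enough.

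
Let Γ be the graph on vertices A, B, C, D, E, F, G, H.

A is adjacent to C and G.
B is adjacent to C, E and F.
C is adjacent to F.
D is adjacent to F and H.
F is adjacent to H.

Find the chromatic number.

3

B, C, F are pairwise adjacent, so at least 3 colors are needed.
3 colors suffice: color 1 → {A, E, F}; color 2 → {C, G, H}; color 3 → {B, D}. Each edge has distinct colors on its endpoints.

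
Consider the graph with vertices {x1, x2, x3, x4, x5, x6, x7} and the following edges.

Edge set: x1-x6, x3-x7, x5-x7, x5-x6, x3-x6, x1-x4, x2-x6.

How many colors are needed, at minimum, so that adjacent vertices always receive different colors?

2

x1 and x6 are adjacent, so at least 2 colors are needed.
One proper 2-coloring: x1=2, x2=2, x3=2, x4=1, x5=2, x6=1, x7=1. Every edge joins two different colors.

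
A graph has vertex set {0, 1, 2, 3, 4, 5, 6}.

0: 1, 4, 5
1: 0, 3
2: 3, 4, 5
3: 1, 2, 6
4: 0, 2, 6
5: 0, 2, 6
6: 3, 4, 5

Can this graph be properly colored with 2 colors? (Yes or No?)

No

The cycle 0-4-6-3-1-0 has odd length 5, so it cannot be 2-colored; at least 3 colors are needed.
So 2 colors are not enough.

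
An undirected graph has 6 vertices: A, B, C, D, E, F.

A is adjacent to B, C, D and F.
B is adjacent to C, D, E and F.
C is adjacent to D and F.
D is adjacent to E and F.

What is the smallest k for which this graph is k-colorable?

A, B, C, D, F are mutually adjacent (a clique of size 5), so at least 5 colors are needed.
5 colors suffice: color red → {B}; color blue → {D}; color green → {A, E}; color yellow → {C}; color purple → {F}. Every edge joins two different colors.

5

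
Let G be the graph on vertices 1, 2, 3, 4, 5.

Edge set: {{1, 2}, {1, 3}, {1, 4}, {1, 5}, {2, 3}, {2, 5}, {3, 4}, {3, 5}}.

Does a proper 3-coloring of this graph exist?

1, 2, 3, 5 form a clique, so at least 4 colors are needed.
So 3 colors are not enough.

No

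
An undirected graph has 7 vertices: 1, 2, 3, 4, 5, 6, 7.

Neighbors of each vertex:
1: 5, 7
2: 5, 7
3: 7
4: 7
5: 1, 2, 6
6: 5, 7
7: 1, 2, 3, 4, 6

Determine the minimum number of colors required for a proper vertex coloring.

2

3 and 7 are adjacent, so at least 2 colors are needed.
2 colors suffice: color red → {5, 7}; color blue → {1, 2, 3, 4, 6}. Each edge has distinct colors on its endpoints.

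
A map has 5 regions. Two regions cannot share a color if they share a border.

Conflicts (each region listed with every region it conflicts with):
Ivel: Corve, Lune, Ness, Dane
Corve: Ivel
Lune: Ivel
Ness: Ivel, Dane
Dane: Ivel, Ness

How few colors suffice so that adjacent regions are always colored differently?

Ivel, Ness, Dane pairwise conflict, so at least 3 colors are needed.
3 colors suffice: Ivel=1, Corve=2, Lune=2, Ness=2, Dane=3. No two conflicting regions share a color.

3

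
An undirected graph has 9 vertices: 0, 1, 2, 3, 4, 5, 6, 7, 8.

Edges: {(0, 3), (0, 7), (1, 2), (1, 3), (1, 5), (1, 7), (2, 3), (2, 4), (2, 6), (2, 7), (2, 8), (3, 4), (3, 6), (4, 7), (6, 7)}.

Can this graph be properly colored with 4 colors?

The chromatic number is 3. 1, 2, 7 are mutually adjacent, so at least 3 colors are needed.
A valid assignment using 3 colors: 0=a, 1=c, 2=a, 3=b, 4=c, 5=a, 6=c, 7=b, 8=b.
Since 4 ≥ 3, a proper 4-coloring certainly exists.

Yes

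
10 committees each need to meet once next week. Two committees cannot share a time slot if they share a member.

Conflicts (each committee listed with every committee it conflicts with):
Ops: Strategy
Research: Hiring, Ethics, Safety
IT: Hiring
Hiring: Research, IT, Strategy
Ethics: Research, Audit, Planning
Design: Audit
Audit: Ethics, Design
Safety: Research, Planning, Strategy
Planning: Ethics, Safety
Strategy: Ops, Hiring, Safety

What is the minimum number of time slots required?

Ethics and Planning conflict, so at least 2 time slots are needed.
A valid assignment using 2 time slots: Ops=2, Research=1, IT=1, Hiring=2, Ethics=2, Design=2, Audit=1, Safety=2, Planning=1, Strategy=1. Each listed conflict is separated.

2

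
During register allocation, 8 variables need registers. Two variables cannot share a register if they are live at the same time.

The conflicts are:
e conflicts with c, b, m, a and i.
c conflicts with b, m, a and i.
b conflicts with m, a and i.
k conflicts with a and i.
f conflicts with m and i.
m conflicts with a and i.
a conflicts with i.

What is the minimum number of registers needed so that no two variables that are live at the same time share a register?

e, c, b, m, a, i all conflict with each other, so at least 6 registers are needed.
6 registers suffice: register 1 → {i}; register 2 → {f, a}; register 3 → {k, m}; register 4 → {b}; register 5 → {e}; register 6 → {c}. Each listed conflict is separated.

6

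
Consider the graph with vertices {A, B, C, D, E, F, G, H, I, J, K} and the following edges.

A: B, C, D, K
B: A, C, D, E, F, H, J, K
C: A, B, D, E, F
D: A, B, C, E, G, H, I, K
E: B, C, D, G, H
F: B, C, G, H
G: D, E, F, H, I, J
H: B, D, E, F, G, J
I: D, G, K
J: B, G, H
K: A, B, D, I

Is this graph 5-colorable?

The chromatic number is 4. A, B, C, D are mutually adjacent (a clique of size 4), so at least 4 colors are needed.
4 colors suffice: color 1 → {B, G}; color 2 → {D, F, J}; color 3 → {C, H, K}; color 4 → {A, E, I}.
Since 5 ≥ 4, a proper 5-coloring certainly exists.

Yes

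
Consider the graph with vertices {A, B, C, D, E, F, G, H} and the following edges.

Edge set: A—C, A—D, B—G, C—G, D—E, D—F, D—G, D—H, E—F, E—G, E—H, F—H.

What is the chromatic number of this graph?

4

D, E, F, H form a clique, so at least 4 colors are needed.
A valid assignment using 4 colors: A=2, B=1, C=1, D=1, E=3, F=2, G=2, H=4. Every edge joins two different colors.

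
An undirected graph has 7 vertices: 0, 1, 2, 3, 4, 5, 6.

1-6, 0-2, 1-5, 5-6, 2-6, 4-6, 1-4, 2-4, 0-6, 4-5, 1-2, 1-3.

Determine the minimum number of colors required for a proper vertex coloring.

4

1, 2, 4, 6 are mutually adjacent (a clique of size 4), so at least 4 colors are needed.
4 colors suffice: 0=blue, 1=blue, 2=green, 3=red, 4=yellow, 5=green, 6=red. No two adjacent vertices share a color.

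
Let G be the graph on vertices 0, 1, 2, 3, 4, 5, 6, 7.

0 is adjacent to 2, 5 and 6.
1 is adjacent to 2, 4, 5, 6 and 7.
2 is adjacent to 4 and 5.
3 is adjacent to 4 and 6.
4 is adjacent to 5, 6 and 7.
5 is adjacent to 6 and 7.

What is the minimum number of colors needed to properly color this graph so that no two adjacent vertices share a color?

4

1, 2, 4, 5 are pairwise adjacent (a clique of size 4), so at least 4 colors are needed.
4 colors suffice: color red → {3, 5}; color blue → {0, 4}; color green → {2, 6, 7}; color yellow → {1}. Each edge has distinct colors on its endpoints.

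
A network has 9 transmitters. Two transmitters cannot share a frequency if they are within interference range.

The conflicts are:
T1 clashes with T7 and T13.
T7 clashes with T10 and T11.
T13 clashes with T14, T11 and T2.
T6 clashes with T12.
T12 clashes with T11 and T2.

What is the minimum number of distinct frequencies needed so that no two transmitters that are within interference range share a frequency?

T6 and T12 conflict, so at least 2 frequencies are needed.
2 frequencies suffice: frequency 1 → {T7, T13, T12}; frequency 2 → {T1, T6, T10, T14, T11, T2}. Every pair that conflicts lands in different frequencies.

2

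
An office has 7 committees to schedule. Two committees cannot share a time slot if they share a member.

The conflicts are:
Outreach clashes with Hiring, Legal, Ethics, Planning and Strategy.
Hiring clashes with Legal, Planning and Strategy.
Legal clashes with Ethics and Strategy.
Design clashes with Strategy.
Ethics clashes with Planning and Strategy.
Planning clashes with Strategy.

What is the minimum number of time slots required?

4

Outreach, Legal, Ethics, Strategy are mutually in conflict, so at least 4 time slots are needed.
4 time slots suffice: time slot 1 → {Strategy}; time slot 2 → {Outreach, Design}; time slot 3 → {Hiring, Ethics}; time slot 4 → {Legal, Planning}. No two conflicting committees share a time slot.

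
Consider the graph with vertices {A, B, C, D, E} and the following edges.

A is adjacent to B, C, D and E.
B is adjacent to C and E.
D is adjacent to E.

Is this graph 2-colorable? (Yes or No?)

A, D, E are mutually adjacent, so at least 3 colors are needed.
So 2 colors are not enough.

No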